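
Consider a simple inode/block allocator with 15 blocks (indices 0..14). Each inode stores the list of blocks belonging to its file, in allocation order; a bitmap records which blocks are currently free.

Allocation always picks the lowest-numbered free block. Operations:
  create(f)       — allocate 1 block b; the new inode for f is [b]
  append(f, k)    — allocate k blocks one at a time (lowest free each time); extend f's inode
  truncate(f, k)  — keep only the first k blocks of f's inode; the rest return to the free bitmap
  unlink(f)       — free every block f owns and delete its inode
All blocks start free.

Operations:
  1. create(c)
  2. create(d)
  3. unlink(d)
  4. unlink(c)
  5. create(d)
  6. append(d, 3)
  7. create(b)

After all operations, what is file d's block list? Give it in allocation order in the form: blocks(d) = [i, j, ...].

  1. create(c)  ⇒  F..............  {c→[0]}
  2. create(d)  ⇒  FF.............  {c→[0]; d→[1]}
  3. unlink(d)  ⇒  F..............  {c→[0]}
  4. unlink(c)  ⇒  ...............  {}
  5. create(d)  ⇒  F..............  {d→[0]}
  6. append(d, 3)  ⇒  FFFF...........  {d→[0, 1, 2, 3]}
  7. create(b)  ⇒  FFFFF..........  {b→[4]; d→[0, 1, 2, 3]}

blocks(d) = [0, 1, 2, 3]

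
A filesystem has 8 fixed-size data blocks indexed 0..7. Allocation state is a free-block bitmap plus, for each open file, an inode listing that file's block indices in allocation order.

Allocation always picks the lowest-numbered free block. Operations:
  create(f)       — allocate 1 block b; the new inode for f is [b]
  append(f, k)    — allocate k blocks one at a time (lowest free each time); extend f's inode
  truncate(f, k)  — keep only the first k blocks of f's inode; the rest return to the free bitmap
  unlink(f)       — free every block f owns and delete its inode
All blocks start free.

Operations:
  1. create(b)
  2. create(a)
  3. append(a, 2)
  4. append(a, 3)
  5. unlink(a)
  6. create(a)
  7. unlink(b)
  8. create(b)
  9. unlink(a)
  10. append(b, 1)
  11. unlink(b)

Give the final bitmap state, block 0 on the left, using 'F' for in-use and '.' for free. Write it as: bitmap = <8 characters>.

after create(b) → b:[0]  free=[F.......]
after create(a) → a:[1], b:[0]  free=[FF......]
after append(a, 2) → a:[1, 2, 3], b:[0]  free=[FFFF....]
after append(a, 3) → a:[1, 2, 3, 4, 5, 6], b:[0]  free=[FFFFFFF.]
after unlink(a) → b:[0]  free=[F.......]
after create(a) → a:[1], b:[0]  free=[FF......]
after unlink(b) → a:[1]  free=[.F......]
after create(b) → a:[1], b:[0]  free=[FF......]
after unlink(a) → b:[0]  free=[F.......]
after append(b, 1) → b:[0, 1]  free=[FF......]
after unlink(b) →   free=[........]

bitmap = ........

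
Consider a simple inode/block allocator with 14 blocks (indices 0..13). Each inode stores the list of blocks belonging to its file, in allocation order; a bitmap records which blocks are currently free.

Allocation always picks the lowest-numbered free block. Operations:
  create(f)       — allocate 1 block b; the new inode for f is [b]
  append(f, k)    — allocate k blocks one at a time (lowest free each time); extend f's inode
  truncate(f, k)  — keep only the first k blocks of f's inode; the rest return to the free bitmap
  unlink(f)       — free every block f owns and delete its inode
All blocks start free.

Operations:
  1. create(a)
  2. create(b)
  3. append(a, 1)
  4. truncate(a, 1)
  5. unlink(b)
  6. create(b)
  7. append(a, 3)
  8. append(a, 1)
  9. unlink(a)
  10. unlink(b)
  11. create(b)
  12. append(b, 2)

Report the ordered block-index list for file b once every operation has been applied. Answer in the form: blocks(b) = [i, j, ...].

create(a): bitmap=F............. | a=[0]
create(b): bitmap=FF............ | a=[0] b=[1]
append(a, 1): bitmap=FFF........... | a=[0, 2] b=[1]
truncate(a, 1): bitmap=FF............ | a=[0] b=[1]
unlink(b): bitmap=F............. | a=[0]
create(b): bitmap=FF............ | a=[0] b=[1]
append(a, 3): bitmap=FFFFF......... | a=[0, 2, 3, 4] b=[1]
append(a, 1): bitmap=FFFFFF........ | a=[0, 2, 3, 4, 5] b=[1]
unlink(a): bitmap=.F............ | b=[1]
unlink(b): bitmap=.............. | 
create(b): bitmap=F............. | b=[0]
append(b, 2): bitmap=FFF........... | b=[0, 1, 2]

blocks(b) = [0, 1, 2]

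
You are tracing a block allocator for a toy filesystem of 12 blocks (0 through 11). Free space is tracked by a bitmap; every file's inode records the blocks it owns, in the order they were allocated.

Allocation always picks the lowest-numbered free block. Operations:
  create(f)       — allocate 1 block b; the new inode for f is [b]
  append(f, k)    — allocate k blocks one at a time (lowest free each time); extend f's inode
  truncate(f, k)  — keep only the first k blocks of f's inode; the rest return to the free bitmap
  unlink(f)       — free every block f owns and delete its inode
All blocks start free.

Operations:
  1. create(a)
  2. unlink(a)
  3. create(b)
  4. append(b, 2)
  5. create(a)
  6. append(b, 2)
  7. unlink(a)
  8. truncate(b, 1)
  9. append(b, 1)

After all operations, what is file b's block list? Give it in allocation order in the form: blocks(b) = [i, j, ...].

blocks(b) = [0, 1]

  1. create(a)  ⇒  F...........  {a→[0]}
  2. unlink(a)  ⇒  ............  {}
  3. create(b)  ⇒  F...........  {b→[0]}
  4. append(b, 2)  ⇒  FFF.........  {b→[0, 1, 2]}
  5. create(a)  ⇒  FFFF........  {a→[3]; b→[0, 1, 2]}
  6. append(b, 2)  ⇒  FFFFFF......  {a→[3]; b→[0, 1, 2, 4, 5]}
  7. unlink(a)  ⇒  FFF.FF......  {b→[0, 1, 2, 4, 5]}
  8. truncate(b, 1)  ⇒  F...........  {b→[0]}
  9. append(b, 1)  ⇒  FF..........  {b→[0, 1]}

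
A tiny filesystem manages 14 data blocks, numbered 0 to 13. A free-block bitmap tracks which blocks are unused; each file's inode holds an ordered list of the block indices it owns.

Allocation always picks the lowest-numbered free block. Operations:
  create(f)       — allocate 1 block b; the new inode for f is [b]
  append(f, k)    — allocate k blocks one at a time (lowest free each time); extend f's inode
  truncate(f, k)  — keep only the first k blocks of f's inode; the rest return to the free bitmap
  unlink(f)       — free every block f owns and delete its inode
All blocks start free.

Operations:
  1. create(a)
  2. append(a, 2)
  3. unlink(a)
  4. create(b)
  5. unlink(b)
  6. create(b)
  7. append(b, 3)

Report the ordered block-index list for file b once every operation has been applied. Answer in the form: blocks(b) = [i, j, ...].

blocks(b) = [0, 1, 2, 3]

create(a): bitmap=F............. | a=[0]
append(a, 2): bitmap=FFF........... | a=[0, 1, 2]
unlink(a): bitmap=.............. | 
create(b): bitmap=F............. | b=[0]
unlink(b): bitmap=.............. | 
create(b): bitmap=F............. | b=[0]
append(b, 3): bitmap=FFFF.......... | b=[0, 1, 2, 3]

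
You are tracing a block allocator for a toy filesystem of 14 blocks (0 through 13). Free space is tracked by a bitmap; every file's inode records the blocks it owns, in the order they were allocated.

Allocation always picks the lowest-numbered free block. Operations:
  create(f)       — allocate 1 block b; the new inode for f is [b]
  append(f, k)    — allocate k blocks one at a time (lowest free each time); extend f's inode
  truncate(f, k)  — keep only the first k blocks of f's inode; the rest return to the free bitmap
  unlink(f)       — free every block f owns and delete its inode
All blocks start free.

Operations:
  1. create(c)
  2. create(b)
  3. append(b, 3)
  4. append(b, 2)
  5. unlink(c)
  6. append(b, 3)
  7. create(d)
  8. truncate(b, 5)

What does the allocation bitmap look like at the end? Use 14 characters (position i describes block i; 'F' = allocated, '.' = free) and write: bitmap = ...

[1] create(c) — c=0 (map F.............)
[2] create(b) — b=1 c=0 (map FF............)
[3] append(b, 3) — b=1,2,3,4 c=0 (map FFFFF.........)
[4] append(b, 2) — b=1,2,3,4,5,6 c=0 (map FFFFFFF.......)
[5] unlink(c) — b=1,2,3,4,5,6 (map .FFFFFF.......)
[6] append(b, 3) — b=1,2,3,4,5,6,0,7,8 (map FFFFFFFFF.....)
[7] create(d) — b=1,2,3,4,5,6,0,7,8 d=9 (map FFFFFFFFFF....)
[8] truncate(b, 5) — b=1,2,3,4,5 d=9 (map .FFFFF...F....)

bitmap = .FFFFF...F....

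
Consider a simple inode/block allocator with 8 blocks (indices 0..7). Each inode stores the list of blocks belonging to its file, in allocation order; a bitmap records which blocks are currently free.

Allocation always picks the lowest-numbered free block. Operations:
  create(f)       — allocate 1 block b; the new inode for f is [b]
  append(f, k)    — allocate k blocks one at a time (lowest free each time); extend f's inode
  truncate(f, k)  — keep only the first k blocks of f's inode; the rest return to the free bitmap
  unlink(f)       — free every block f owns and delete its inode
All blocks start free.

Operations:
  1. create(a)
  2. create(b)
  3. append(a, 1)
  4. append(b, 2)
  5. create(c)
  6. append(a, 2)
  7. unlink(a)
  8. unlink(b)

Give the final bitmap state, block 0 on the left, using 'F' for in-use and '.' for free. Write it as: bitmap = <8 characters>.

after create(a) → a:[0]  free=[F.......]
after create(b) → a:[0], b:[1]  free=[FF......]
after append(a, 1) → a:[0, 2], b:[1]  free=[FFF.....]
after append(b, 2) → a:[0, 2], b:[1, 3, 4]  free=[FFFFF...]
after create(c) → a:[0, 2], b:[1, 3, 4], c:[5]  free=[FFFFFF..]
after append(a, 2) → a:[0, 2, 6, 7], b:[1, 3, 4], c:[5]  free=[FFFFFFFF]
after unlink(a) → b:[1, 3, 4], c:[5]  free=[.F.FFF..]
after unlink(b) → c:[5]  free=[.....F..]

bitmap = .....F..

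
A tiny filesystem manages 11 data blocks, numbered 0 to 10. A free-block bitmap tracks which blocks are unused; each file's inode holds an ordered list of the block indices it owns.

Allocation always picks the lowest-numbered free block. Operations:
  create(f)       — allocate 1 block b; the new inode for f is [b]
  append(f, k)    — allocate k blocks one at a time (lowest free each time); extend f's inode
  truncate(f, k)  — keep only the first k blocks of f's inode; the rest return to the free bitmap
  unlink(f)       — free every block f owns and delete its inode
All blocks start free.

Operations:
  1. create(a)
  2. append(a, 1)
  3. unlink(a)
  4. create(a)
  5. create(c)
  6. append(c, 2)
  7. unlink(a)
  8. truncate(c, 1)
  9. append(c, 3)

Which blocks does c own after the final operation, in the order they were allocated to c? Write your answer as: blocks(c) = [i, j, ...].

blocks(c) = [1, 0, 2, 3]

[1] create(a) — a=0 (map F..........)
[2] append(a, 1) — a=0,1 (map FF.........)
[3] unlink(a) —  (map ...........)
[4] create(a) — a=0 (map F..........)
[5] create(c) — a=0 c=1 (map FF.........)
[6] append(c, 2) — a=0 c=1,2,3 (map FFFF.......)
[7] unlink(a) — c=1,2,3 (map .FFF.......)
[8] truncate(c, 1) — c=1 (map .F.........)
[9] append(c, 3) — c=1,0,2,3 (map FFFF.......)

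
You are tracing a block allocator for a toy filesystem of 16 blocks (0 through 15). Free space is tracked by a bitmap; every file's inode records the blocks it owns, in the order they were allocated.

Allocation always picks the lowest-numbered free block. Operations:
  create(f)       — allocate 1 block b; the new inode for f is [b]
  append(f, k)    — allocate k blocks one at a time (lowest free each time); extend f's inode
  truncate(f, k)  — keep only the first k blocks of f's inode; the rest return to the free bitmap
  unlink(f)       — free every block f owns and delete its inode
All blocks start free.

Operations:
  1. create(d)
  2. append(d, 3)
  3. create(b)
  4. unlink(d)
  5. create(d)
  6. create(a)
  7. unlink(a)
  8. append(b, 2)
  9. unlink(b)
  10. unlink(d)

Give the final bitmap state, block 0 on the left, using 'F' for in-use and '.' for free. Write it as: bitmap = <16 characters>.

create(d): bitmap=F............... | d=[0]
append(d, 3): bitmap=FFFF............ | d=[0, 1, 2, 3]
create(b): bitmap=FFFFF........... | b=[4] d=[0, 1, 2, 3]
unlink(d): bitmap=....F........... | b=[4]
create(d): bitmap=F...F........... | b=[4] d=[0]
create(a): bitmap=FF..F........... | a=[1] b=[4] d=[0]
unlink(a): bitmap=F...F........... | b=[4] d=[0]
append(b, 2): bitmap=FFF.F........... | b=[4, 1, 2] d=[0]
unlink(b): bitmap=F............... | d=[0]
unlink(d): bitmap=................ | 

bitmap = ................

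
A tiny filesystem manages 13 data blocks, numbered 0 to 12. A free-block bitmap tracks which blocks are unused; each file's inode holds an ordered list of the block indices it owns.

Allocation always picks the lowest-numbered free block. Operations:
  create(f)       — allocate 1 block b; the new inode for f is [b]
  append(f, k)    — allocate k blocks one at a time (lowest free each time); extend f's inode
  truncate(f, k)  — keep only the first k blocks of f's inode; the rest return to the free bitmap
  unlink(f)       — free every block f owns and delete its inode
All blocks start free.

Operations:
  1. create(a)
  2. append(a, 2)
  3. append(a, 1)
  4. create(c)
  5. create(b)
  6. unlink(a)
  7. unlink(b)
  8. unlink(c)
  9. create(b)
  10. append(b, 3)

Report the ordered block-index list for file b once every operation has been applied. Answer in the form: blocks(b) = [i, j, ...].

after create(a) → a:[0]  free=[F............]
after append(a, 2) → a:[0, 1, 2]  free=[FFF..........]
after append(a, 1) → a:[0, 1, 2, 3]  free=[FFFF.........]
after create(c) → a:[0, 1, 2, 3], c:[4]  free=[FFFFF........]
after create(b) → a:[0, 1, 2, 3], b:[5], c:[4]  free=[FFFFFF.......]
after unlink(a) → b:[5], c:[4]  free=[....FF.......]
after unlink(b) → c:[4]  free=[....F........]
after unlink(c) →   free=[.............]
after create(b) → b:[0]  free=[F............]
after append(b, 3) → b:[0, 1, 2, 3]  free=[FFFF.........]

blocks(b) = [0, 1, 2, 3]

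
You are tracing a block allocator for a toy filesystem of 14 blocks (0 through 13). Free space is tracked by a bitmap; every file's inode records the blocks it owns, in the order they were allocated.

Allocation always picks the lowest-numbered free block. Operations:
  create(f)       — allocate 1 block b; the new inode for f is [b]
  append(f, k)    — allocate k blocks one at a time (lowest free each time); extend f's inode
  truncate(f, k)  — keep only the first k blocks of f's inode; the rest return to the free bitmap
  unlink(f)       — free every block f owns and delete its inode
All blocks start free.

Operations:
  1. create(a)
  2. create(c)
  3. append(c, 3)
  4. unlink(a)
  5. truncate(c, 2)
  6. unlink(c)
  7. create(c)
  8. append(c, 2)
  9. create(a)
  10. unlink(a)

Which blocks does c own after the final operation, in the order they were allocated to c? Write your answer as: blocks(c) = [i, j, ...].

blocks(c) = [0, 1, 2]

create(a): bitmap=F............. | a=[0]
create(c): bitmap=FF............ | a=[0] c=[1]
append(c, 3): bitmap=FFFFF......... | a=[0] c=[1, 2, 3, 4]
unlink(a): bitmap=.FFFF......... | c=[1, 2, 3, 4]
truncate(c, 2): bitmap=.FF........... | c=[1, 2]
unlink(c): bitmap=.............. | 
create(c): bitmap=F............. | c=[0]
append(c, 2): bitmap=FFF........... | c=[0, 1, 2]
create(a): bitmap=FFFF.......... | a=[3] c=[0, 1, 2]
unlink(a): bitmap=FFF........... | c=[0, 1, 2]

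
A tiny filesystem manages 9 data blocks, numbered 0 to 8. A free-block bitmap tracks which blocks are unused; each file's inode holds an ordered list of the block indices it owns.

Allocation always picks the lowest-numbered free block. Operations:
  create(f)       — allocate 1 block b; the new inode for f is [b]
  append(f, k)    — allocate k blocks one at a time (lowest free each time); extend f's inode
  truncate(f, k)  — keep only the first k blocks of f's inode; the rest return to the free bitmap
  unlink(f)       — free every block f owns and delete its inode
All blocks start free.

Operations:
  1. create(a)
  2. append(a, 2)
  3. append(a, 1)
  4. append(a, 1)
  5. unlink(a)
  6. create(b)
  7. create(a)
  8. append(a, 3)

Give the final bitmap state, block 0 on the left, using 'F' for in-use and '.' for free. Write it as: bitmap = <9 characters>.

[1] create(a) — a=0 (map F........)
[2] append(a, 2) — a=0,1,2 (map FFF......)
[3] append(a, 1) — a=0,1,2,3 (map FFFF.....)
[4] append(a, 1) — a=0,1,2,3,4 (map FFFFF....)
[5] unlink(a) —  (map .........)
[6] create(b) — b=0 (map F........)
[7] create(a) — a=1 b=0 (map FF.......)
[8] append(a, 3) — a=1,2,3,4 b=0 (map FFFFF....)

bitmap = FFFFF....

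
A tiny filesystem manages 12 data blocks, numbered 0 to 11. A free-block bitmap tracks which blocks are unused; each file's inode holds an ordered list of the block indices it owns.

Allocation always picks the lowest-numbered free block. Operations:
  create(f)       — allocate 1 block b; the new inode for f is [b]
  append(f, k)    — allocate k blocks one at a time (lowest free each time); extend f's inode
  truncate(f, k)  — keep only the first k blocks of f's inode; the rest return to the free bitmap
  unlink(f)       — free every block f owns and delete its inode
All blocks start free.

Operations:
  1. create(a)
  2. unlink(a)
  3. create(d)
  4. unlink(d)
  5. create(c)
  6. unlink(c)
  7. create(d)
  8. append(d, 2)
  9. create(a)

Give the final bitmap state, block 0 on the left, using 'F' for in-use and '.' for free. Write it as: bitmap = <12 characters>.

bitmap = FFFF........

  1. create(a)  ⇒  F...........  {a→[0]}
  2. unlink(a)  ⇒  ............  {}
  3. create(d)  ⇒  F...........  {d→[0]}
  4. unlink(d)  ⇒  ............  {}
  5. create(c)  ⇒  F...........  {c→[0]}
  6. unlink(c)  ⇒  ............  {}
  7. create(d)  ⇒  F...........  {d→[0]}
  8. append(d, 2)  ⇒  FFF.........  {d→[0, 1, 2]}
  9. create(a)  ⇒  FFFF........  {a→[3]; d→[0, 1, 2]}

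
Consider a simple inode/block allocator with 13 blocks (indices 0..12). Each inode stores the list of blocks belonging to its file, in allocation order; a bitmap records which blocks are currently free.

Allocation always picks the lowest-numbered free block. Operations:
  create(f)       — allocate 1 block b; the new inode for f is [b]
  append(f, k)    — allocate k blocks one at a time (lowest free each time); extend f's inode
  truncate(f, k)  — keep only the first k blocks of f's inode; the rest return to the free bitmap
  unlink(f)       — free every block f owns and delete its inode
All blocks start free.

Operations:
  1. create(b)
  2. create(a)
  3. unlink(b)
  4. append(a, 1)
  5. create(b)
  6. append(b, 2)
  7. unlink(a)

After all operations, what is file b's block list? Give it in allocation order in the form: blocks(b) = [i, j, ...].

blocks(b) = [2, 3, 4]

create(b): bitmap=F............ | b=[0]
create(a): bitmap=FF........... | a=[1] b=[0]
unlink(b): bitmap=.F........... | a=[1]
append(a, 1): bitmap=FF........... | a=[1, 0]
create(b): bitmap=FFF.......... | a=[1, 0] b=[2]
append(b, 2): bitmap=FFFFF........ | a=[1, 0] b=[2, 3, 4]
unlink(a): bitmap=..FFF........ | b=[2, 3, 4]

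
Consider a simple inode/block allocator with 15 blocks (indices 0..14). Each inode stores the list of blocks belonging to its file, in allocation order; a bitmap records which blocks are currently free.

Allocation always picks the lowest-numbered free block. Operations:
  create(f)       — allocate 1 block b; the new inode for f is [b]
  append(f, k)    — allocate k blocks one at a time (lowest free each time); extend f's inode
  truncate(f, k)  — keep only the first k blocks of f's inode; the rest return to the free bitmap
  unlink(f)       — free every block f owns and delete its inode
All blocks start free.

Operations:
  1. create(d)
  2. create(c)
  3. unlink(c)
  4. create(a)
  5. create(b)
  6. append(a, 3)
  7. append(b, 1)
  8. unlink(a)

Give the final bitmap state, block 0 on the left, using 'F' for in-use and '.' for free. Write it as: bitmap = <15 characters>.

after create(d) → d:[0]  free=[F..............]
after create(c) → c:[1], d:[0]  free=[FF.............]
after unlink(c) → d:[0]  free=[F..............]
after create(a) → a:[1], d:[0]  free=[FF.............]
after create(b) → a:[1], b:[2], d:[0]  free=[FFF............]
after append(a, 3) → a:[1, 3, 4, 5], b:[2], d:[0]  free=[FFFFFF.........]
after append(b, 1) → a:[1, 3, 4, 5], b:[2, 6], d:[0]  free=[FFFFFFF........]
after unlink(a) → b:[2, 6], d:[0]  free=[F.F...F........]

bitmap = F.F...F........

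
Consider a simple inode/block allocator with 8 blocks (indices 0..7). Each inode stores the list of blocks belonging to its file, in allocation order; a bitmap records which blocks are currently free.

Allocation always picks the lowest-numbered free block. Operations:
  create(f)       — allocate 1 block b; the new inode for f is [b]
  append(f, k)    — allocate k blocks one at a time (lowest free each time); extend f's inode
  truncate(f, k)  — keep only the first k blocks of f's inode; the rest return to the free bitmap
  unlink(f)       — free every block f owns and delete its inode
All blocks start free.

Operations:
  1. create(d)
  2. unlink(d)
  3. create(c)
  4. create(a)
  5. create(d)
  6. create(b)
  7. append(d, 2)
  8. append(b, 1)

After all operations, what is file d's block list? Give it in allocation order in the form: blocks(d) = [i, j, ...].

blocks(d) = [2, 4, 5]

  1. create(d)  ⇒  F.......  {d→[0]}
  2. unlink(d)  ⇒  ........  {}
  3. create(c)  ⇒  F.......  {c→[0]}
  4. create(a)  ⇒  FF......  {a→[1]; c→[0]}
  5. create(d)  ⇒  FFF.....  {a→[1]; c→[0]; d→[2]}
  6. create(b)  ⇒  FFFF....  {a→[1]; b→[3]; c→[0]; d→[2]}
  7. append(d, 2)  ⇒  FFFFFF..  {a→[1]; b→[3]; c→[0]; d→[2, 4, 5]}
  8. append(b, 1)  ⇒  FFFFFFF.  {a→[1]; b→[3, 6]; c→[0]; d→[2, 4, 5]}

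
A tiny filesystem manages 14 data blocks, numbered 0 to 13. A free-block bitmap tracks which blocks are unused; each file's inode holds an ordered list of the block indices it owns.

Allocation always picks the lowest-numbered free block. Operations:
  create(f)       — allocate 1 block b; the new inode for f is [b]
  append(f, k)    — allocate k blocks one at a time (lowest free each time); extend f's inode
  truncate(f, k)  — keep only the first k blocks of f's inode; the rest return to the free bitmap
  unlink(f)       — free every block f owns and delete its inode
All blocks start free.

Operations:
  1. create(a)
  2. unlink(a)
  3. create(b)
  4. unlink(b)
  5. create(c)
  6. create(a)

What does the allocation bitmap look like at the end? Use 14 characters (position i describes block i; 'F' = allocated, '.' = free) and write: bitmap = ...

bitmap = FF............

after create(a) → a:[0]  free=[F.............]
after unlink(a) →   free=[..............]
after create(b) → b:[0]  free=[F.............]
after unlink(b) →   free=[..............]
after create(c) → c:[0]  free=[F.............]
after create(a) → a:[1], c:[0]  free=[FF............]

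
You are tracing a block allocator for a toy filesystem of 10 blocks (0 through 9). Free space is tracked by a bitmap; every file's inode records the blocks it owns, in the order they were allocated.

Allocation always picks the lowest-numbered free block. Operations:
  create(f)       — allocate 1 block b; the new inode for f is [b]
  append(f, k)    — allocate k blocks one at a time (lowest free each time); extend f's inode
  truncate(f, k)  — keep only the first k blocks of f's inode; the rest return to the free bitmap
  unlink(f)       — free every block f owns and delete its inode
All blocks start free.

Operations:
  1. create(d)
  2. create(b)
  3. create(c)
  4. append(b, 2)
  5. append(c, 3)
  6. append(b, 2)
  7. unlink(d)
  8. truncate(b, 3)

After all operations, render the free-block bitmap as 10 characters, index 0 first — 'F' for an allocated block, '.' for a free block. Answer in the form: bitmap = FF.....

  1. create(d)  ⇒  F.........  {d→[0]}
  2. create(b)  ⇒  FF........  {b→[1]; d→[0]}
  3. create(c)  ⇒  FFF.......  {b→[1]; c→[2]; d→[0]}
  4. append(b, 2)  ⇒  FFFFF.....  {b→[1, 3, 4]; c→[2]; d→[0]}
  5. append(c, 3)  ⇒  FFFFFFFF..  {b→[1, 3, 4]; c→[2, 5, 6, 7]; d→[0]}
  6. append(b, 2)  ⇒  FFFFFFFFFF  {b→[1, 3, 4, 8, 9]; c→[2, 5, 6, 7]; d→[0]}
  7. unlink(d)  ⇒  .FFFFFFFFF  {b→[1, 3, 4, 8, 9]; c→[2, 5, 6, 7]}
  8. truncate(b, 3)  ⇒  .FFFFFFF..  {b→[1, 3, 4]; c→[2, 5, 6, 7]}

bitmap = .FFFFFFF..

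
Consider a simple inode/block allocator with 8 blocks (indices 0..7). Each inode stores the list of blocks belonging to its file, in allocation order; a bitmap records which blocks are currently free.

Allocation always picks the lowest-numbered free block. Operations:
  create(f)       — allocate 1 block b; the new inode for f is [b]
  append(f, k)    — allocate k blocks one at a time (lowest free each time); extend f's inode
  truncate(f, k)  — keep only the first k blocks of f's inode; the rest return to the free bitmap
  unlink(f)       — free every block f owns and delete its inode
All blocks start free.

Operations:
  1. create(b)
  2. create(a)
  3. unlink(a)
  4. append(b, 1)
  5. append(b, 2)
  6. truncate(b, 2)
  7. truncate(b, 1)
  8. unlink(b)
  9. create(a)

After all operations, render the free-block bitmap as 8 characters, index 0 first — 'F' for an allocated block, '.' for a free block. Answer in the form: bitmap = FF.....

[1] create(b) — b=0 (map F.......)
[2] create(a) — a=1 b=0 (map FF......)
[3] unlink(a) — b=0 (map F.......)
[4] append(b, 1) — b=0,1 (map FF......)
[5] append(b, 2) — b=0,1,2,3 (map FFFF....)
[6] truncate(b, 2) — b=0,1 (map FF......)
[7] truncate(b, 1) — b=0 (map F.......)
[8] unlink(b) —  (map ........)
[9] create(a) — a=0 (map F.......)

bitmap = F.......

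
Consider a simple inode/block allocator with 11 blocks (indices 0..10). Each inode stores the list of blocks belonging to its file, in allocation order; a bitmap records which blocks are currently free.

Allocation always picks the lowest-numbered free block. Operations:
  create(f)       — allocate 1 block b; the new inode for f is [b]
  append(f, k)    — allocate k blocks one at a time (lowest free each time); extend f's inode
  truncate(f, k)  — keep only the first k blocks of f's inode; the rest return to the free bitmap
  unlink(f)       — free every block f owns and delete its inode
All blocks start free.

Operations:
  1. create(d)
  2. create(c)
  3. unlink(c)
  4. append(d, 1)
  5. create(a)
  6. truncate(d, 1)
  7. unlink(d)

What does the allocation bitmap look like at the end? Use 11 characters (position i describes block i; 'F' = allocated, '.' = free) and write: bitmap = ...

create(d): bitmap=F.......... | d=[0]
create(c): bitmap=FF......... | c=[1] d=[0]
unlink(c): bitmap=F.......... | d=[0]
append(d, 1): bitmap=FF......... | d=[0, 1]
create(a): bitmap=FFF........ | a=[2] d=[0, 1]
truncate(d, 1): bitmap=F.F........ | a=[2] d=[0]
unlink(d): bitmap=..F........ | a=[2]

bitmap = ..F........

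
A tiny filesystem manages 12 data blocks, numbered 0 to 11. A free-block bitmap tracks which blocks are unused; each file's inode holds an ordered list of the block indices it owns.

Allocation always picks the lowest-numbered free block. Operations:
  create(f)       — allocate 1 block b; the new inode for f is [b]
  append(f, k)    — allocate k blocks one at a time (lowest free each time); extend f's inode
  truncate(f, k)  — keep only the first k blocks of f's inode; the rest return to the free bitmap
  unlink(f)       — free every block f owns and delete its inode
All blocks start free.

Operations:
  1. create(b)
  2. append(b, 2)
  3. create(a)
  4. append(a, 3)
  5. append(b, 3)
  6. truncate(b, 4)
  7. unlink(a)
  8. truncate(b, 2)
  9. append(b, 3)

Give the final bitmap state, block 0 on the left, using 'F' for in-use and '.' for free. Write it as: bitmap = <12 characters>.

create(b): bitmap=F........... | b=[0]
append(b, 2): bitmap=FFF......... | b=[0, 1, 2]
create(a): bitmap=FFFF........ | a=[3] b=[0, 1, 2]
append(a, 3): bitmap=FFFFFFF..... | a=[3, 4, 5, 6] b=[0, 1, 2]
append(b, 3): bitmap=FFFFFFFFFF.. | a=[3, 4, 5, 6] b=[0, 1, 2, 7, 8, 9]
truncate(b, 4): bitmap=FFFFFFFF.... | a=[3, 4, 5, 6] b=[0, 1, 2, 7]
unlink(a): bitmap=FFF....F.... | b=[0, 1, 2, 7]
truncate(b, 2): bitmap=FF.......... | b=[0, 1]
append(b, 3): bitmap=FFFFF....... | b=[0, 1, 2, 3, 4]

bitmap = FFFFF.......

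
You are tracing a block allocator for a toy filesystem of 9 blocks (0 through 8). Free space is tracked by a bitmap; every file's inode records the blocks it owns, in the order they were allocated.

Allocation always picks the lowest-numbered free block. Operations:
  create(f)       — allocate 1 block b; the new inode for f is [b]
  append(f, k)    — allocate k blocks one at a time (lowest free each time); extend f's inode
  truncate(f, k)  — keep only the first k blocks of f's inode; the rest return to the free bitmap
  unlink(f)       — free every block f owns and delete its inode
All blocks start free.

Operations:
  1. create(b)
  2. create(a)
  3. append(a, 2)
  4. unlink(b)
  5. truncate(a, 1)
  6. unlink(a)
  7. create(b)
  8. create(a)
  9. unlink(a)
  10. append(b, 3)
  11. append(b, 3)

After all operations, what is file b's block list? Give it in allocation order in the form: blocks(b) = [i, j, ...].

blocks(b) = [0, 1, 2, 3, 4, 5, 6]

[1] create(b) — b=0 (map F........)
[2] create(a) — a=1 b=0 (map FF.......)
[3] append(a, 2) — a=1,2,3 b=0 (map FFFF.....)
[4] unlink(b) — a=1,2,3 (map .FFF.....)
[5] truncate(a, 1) — a=1 (map .F.......)
[6] unlink(a) —  (map .........)
[7] create(b) — b=0 (map F........)
[8] create(a) — a=1 b=0 (map FF.......)
[9] unlink(a) — b=0 (map F........)
[10] append(b, 3) — b=0,1,2,3 (map FFFF.....)
[11] append(b, 3) — b=0,1,2,3,4,5,6 (map FFFFFFF..)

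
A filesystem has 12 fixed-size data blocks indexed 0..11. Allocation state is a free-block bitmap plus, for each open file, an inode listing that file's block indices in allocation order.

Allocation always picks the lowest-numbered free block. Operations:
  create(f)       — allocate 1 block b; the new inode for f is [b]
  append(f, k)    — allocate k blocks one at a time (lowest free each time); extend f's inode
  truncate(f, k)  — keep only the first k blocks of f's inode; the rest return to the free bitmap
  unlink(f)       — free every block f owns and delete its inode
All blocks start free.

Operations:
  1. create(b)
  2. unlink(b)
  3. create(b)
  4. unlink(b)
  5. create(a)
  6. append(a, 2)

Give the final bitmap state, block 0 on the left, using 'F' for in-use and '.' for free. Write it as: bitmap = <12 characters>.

after create(b) → b:[0]  free=[F...........]
after unlink(b) →   free=[............]
after create(b) → b:[0]  free=[F...........]
after unlink(b) →   free=[............]
after create(a) → a:[0]  free=[F...........]
after append(a, 2) → a:[0, 1, 2]  free=[FFF.........]

bitmap = FFF.........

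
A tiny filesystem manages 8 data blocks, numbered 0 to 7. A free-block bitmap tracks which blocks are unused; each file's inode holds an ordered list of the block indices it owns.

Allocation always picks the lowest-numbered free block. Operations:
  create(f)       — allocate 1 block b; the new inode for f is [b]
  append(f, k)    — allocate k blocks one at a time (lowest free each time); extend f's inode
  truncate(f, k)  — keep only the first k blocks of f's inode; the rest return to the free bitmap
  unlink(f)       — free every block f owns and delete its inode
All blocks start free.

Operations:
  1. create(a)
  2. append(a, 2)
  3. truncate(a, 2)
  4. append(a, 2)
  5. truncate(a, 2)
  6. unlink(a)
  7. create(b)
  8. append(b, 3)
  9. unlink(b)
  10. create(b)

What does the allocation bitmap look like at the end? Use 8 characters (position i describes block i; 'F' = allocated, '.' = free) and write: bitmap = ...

bitmap = F.......

[1] create(a) — a=0 (map F.......)
[2] append(a, 2) — a=0,1,2 (map FFF.....)
[3] truncate(a, 2) — a=0,1 (map FF......)
[4] append(a, 2) — a=0,1,2,3 (map FFFF....)
[5] truncate(a, 2) — a=0,1 (map FF......)
[6] unlink(a) —  (map ........)
[7] create(b) — b=0 (map F.......)
[8] append(b, 3) — b=0,1,2,3 (map FFFF....)
[9] unlink(b) —  (map ........)
[10] create(b) — b=0 (map F.......)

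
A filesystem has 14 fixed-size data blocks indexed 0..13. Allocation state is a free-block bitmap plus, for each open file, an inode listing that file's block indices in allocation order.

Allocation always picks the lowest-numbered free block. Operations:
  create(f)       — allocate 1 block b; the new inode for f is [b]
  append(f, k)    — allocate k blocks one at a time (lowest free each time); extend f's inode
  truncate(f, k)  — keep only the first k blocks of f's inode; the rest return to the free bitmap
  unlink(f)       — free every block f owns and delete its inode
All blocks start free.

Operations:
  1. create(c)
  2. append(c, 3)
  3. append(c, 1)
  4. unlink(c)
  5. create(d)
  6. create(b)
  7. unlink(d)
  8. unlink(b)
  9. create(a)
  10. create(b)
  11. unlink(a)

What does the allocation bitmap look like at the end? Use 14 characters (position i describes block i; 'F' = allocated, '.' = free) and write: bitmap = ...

bitmap = .F............

  1. create(c)  ⇒  F.............  {c→[0]}
  2. append(c, 3)  ⇒  FFFF..........  {c→[0, 1, 2, 3]}
  3. append(c, 1)  ⇒  FFFFF.........  {c→[0, 1, 2, 3, 4]}
  4. unlink(c)  ⇒  ..............  {}
  5. create(d)  ⇒  F.............  {d→[0]}
  6. create(b)  ⇒  FF............  {b→[1]; d→[0]}
  7. unlink(d)  ⇒  .F............  {b→[1]}
  8. unlink(b)  ⇒  ..............  {}
  9. create(a)  ⇒  F.............  {a→[0]}
  10. create(b)  ⇒  FF............  {a→[0]; b→[1]}
  11. unlink(a)  ⇒  .F............  {b→[1]}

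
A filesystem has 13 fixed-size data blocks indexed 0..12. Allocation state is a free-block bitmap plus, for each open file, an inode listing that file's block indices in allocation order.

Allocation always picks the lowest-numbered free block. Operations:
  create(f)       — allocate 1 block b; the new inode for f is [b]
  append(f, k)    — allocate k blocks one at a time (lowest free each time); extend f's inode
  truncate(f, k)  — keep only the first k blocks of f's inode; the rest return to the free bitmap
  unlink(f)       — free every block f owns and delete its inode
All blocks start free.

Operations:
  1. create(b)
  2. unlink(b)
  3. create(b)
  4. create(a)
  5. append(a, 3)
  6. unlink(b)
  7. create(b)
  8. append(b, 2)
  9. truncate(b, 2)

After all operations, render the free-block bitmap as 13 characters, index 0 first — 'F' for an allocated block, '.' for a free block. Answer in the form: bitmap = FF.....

bitmap = FFFFFF.......

after create(b) → b:[0]  free=[F............]
after unlink(b) →   free=[.............]
after create(b) → b:[0]  free=[F............]
after create(a) → a:[1], b:[0]  free=[FF...........]
after append(a, 3) → a:[1, 2, 3, 4], b:[0]  free=[FFFFF........]
after unlink(b) → a:[1, 2, 3, 4]  free=[.FFFF........]
after create(b) → a:[1, 2, 3, 4], b:[0]  free=[FFFFF........]
after append(b, 2) → a:[1, 2, 3, 4], b:[0, 5, 6]  free=[FFFFFFF......]
after truncate(b, 2) → a:[1, 2, 3, 4], b:[0, 5]  free=[FFFFFF.......]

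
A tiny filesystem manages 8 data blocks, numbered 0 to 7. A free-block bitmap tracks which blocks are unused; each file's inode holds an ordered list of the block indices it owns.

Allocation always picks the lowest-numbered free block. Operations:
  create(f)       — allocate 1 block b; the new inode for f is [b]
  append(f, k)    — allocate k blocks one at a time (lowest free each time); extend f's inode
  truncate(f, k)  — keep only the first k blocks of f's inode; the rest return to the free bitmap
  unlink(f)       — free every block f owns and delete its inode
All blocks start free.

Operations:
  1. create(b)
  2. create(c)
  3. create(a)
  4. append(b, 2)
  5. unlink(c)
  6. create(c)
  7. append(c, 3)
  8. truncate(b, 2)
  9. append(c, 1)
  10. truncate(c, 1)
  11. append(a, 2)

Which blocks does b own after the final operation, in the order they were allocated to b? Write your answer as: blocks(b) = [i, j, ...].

blocks(b) = [0, 3]

create(b): bitmap=F....... | b=[0]
create(c): bitmap=FF...... | b=[0] c=[1]
create(a): bitmap=FFF..... | a=[2] b=[0] c=[1]
append(b, 2): bitmap=FFFFF... | a=[2] b=[0, 3, 4] c=[1]
unlink(c): bitmap=F.FFF... | a=[2] b=[0, 3, 4]
create(c): bitmap=FFFFF... | a=[2] b=[0, 3, 4] c=[1]
append(c, 3): bitmap=FFFFFFFF | a=[2] b=[0, 3, 4] c=[1, 5, 6, 7]
truncate(b, 2): bitmap=FFFF.FFF | a=[2] b=[0, 3] c=[1, 5, 6, 7]
append(c, 1): bitmap=FFFFFFFF | a=[2] b=[0, 3] c=[1, 5, 6, 7, 4]
truncate(c, 1): bitmap=FFFF.... | a=[2] b=[0, 3] c=[1]
append(a, 2): bitmap=FFFFFF.. | a=[2, 4, 5] b=[0, 3] c=[1]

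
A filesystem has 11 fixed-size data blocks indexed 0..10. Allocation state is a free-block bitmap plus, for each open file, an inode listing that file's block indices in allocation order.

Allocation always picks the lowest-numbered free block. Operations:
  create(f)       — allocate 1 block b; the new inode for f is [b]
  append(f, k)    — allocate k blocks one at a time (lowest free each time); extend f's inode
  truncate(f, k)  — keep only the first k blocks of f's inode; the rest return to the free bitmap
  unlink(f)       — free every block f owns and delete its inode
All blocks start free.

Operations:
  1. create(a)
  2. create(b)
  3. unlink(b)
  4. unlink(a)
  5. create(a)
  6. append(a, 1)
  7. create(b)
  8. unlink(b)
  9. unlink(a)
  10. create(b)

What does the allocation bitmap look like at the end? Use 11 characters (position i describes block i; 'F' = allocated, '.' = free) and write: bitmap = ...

bitmap = F..........

after create(a) → a:[0]  free=[F..........]
after create(b) → a:[0], b:[1]  free=[FF.........]
after unlink(b) → a:[0]  free=[F..........]
after unlink(a) →   free=[...........]
after create(a) → a:[0]  free=[F..........]
after append(a, 1) → a:[0, 1]  free=[FF.........]
after create(b) → a:[0, 1], b:[2]  free=[FFF........]
after unlink(b) → a:[0, 1]  free=[FF.........]
after unlink(a) →   free=[...........]
after create(b) → b:[0]  free=[F..........]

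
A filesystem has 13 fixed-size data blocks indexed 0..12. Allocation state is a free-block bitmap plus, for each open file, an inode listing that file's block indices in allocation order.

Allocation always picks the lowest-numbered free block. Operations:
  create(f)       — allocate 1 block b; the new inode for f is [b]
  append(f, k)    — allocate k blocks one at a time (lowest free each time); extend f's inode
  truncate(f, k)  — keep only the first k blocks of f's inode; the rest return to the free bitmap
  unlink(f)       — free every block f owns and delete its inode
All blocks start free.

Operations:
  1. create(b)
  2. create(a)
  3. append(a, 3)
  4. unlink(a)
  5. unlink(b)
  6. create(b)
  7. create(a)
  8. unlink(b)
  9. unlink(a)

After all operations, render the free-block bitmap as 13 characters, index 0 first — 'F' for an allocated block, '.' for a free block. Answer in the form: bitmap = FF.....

bitmap = .............

after create(b) → b:[0]  free=[F............]
after create(a) → a:[1], b:[0]  free=[FF...........]
after append(a, 3) → a:[1, 2, 3, 4], b:[0]  free=[FFFFF........]
after unlink(a) → b:[0]  free=[F............]
after unlink(b) →   free=[.............]
after create(b) → b:[0]  free=[F............]
after create(a) → a:[1], b:[0]  free=[FF...........]
after unlink(b) → a:[1]  free=[.F...........]
after unlink(a) →   free=[.............]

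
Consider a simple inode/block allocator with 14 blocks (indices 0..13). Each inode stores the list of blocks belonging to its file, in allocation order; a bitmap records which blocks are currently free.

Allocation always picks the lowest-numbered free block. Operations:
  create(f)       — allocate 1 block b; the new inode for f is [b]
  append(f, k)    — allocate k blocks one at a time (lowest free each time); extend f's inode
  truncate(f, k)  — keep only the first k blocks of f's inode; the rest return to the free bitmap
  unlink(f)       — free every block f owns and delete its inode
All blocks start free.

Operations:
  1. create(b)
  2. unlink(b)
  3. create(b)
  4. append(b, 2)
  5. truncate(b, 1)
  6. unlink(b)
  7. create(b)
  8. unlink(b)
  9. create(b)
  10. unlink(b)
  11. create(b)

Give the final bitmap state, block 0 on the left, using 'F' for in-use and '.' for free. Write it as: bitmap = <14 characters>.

bitmap = F.............

[1] create(b) — b=0 (map F.............)
[2] unlink(b) —  (map ..............)
[3] create(b) — b=0 (map F.............)
[4] append(b, 2) — b=0,1,2 (map FFF...........)
[5] truncate(b, 1) — b=0 (map F.............)
[6] unlink(b) —  (map ..............)
[7] create(b) — b=0 (map F.............)
[8] unlink(b) —  (map ..............)
[9] create(b) — b=0 (map F.............)
[10] unlink(b) —  (map ..............)
[11] create(b) — b=0 (map F.............)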